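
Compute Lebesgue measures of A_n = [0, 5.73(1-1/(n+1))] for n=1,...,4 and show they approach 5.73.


By continuity of measure from below: if A_n increases to A, then m(A_n) -> m(A).
Here A = [0, 5.73], so m(A) = 5.73
Step 1: a_1 = 5.73*(1 - 1/2) = 2.865, m(A_1) = 2.865
Step 2: a_2 = 5.73*(1 - 1/3) = 3.82, m(A_2) = 3.82
Step 3: a_3 = 5.73*(1 - 1/4) = 4.2975, m(A_3) = 4.2975
Step 4: a_4 = 5.73*(1 - 1/5) = 4.584, m(A_4) = 4.584
Limit: m(A_n) -> m([0,5.73]) = 5.73


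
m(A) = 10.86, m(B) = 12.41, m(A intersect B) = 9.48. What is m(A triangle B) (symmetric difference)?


m(A Delta B) = m(A) + m(B) - 2*m(A n B)
= 10.86 + 12.41 - 2*9.48
= 10.86 + 12.41 - 18.96
= 4.31


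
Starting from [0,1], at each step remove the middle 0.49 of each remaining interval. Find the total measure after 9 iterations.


Step 1: At each step, fraction remaining = 1 - 0.49 = 0.51
Step 2: After 9 steps, measure = (0.51)^9
Result = 0.002334


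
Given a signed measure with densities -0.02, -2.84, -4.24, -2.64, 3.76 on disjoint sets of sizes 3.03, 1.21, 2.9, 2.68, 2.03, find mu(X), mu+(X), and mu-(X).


Step 1: Compute signed measure on each set:
  Set 1: -0.02 * 3.03 = -0.0606
  Set 2: -2.84 * 1.21 = -3.4364
  Set 3: -4.24 * 2.9 = -12.296
  Set 4: -2.64 * 2.68 = -7.0752
  Set 5: 3.76 * 2.03 = 7.6328
Step 2: Total signed measure = (-0.0606) + (-3.4364) + (-12.296) + (-7.0752) + (7.6328)
     = -15.2354
Step 3: Positive part mu+(X) = sum of positive contributions = 7.6328
Step 4: Negative part mu-(X) = |sum of negative contributions| = 22.8682


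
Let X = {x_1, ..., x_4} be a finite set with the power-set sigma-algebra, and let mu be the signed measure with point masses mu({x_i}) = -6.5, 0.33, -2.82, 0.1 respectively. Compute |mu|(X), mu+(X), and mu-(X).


Step 1: Every measurable set is a union of atoms (the cells / points), so a Hahn decomposition is
  obtained by grouping atoms by sign: P = union of atoms with mu > 0, N = union of the remaining atoms.
  Atoms in P (indices): 2, 4;  atoms in N (indices): 1, 3
  Positive values: 0.33, 0.1
  Negative values: -6.5, -2.82
Step 2: mu+(X) = mu(P) = sum of positive atom values = 0.43
Step 3: mu-(X) = -mu(N) = sum of |negative atom values| = 9.32
Step 4: |mu|(X) = mu+(X) + mu-(X) = 0.43 + 9.32 = 9.75


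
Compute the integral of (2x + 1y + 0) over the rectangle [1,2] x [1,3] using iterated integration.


By Fubini, integrate in x first, then y.
Step 1: Fix y, integrate over x in [1,2]:
  integral(2x + 1y + 0, x=1..2)
  = 2*(2^2 - 1^2)/2 + (1y + 0)*(2 - 1)
  = 3 + (1y + 0)*1
  = 3 + 1y + 0
  = 3 + 1y
Step 2: Integrate over y in [1,3]:
  integral(3 + 1y, y=1..3)
  = 3*2 + 1*(3^2 - 1^2)/2
  = 6 + 4
  = 10


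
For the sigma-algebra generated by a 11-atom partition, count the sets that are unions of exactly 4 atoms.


Each element of F is a union of some subset of the 11 atoms.
Elements that are unions of exactly 4 atoms correspond to 4-element subsets of the 11 atoms.
Count = C(11, 4) = 11! / (4! * 7!) = 330.


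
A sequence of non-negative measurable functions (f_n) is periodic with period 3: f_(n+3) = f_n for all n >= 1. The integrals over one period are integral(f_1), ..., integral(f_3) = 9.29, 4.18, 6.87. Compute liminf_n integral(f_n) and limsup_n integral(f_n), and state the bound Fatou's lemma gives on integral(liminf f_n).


The sequence (integral(f_n)) is periodic with period 3, repeating the values 9.29, 4.18, 6.87 indefinitely.
Step 1: For a periodic sequence, every tail (a_m, a_(m+1), ...) contains all 3 period values infinitely often.
Step 2: Hence inf of every tail = min of the period values = min(9.29, 4.18, 6.87) = 4.18.
        liminf_n integral(f_n) = sup over m of (inf of tail from m) = 4.18.
Step 3: Similarly sup of every tail = max of the period values = 9.29.
        limsup_n integral(f_n) = 9.29.
Step 4: Fatou's lemma: integral(liminf_n f_n) <= liminf_n integral(f_n) = 4.18.
        So the integral of the pointwise liminf is at most 4.18.


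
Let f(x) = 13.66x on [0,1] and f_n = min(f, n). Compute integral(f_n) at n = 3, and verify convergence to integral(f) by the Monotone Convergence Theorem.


f(x) = 13.66x on [0,1]; f_n(x) = min(13.66x, n). At n = 3:
Step 1: f(x) reaches 3 at x = 3/13.66 = 0.219619
Step 2: integral(f_3) = integral(13.66x, 0, 0.219619) + integral(3, 0.219619, 1)
       = 13.66*0.219619^2/2 + 3*(1 - 0.219619)
       = 0.329429 + 2.341142
       = 2.670571
Step 3: As n -> infinity, f_n increases to f, so by MCT integral(f_n) -> integral(f) = 13.66/2 = 6.83.
Convergence: integral(f_3) = 2.670571 -> 6.83 as n -> infinity


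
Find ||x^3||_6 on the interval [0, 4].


Step 1: ||f||_6 = (integral_0^4 |x^3|^6 dx)^(1/6)
     = (integral_0^4 x^18 dx)^(1/6)
Step 2: integral_0^4 x^18 dx = [x^19/(19)] from 0 to 4 = 4^19/19
     = 274877906944/19 = 1.446726e+10
Step 3: ||f||_6 = (1.446726e+10)^(1/6) = 49.362564


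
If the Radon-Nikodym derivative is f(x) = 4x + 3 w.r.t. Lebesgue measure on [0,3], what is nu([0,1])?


nu(A) = integral_A (dnu/dmu) dmu = integral_0^1 (4x + 3) dx
Step 1: Antiderivative F(x) = (4/2)x^2 + 3x
Step 2: F(1) = (4/2)*1^2 + 3*1 = 2 + 3 = 5
Step 3: F(0) = (4/2)*0^2 + 3*0 = 0.0 + 0 = 0.0
Step 4: nu([0,1]) = F(1) - F(0) = 5 - 0.0 = 5


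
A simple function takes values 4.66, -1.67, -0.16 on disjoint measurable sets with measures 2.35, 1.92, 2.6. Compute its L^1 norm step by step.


Step 1: Compute |f_i|^1 for each value:
  |4.66|^1 = 4.66
  |-1.67|^1 = 1.67
  |-0.16|^1 = 0.16
Step 2: Multiply by measures and sum:
  4.66 * 2.35 = 10.951
  1.67 * 1.92 = 3.2064
  0.16 * 2.6 = 0.416
Sum = 10.951 + 3.2064 + 0.416 = 14.5734
Step 3: Take the p-th root:
||f||_1 = (14.5734)^(1/1) = 14.5734


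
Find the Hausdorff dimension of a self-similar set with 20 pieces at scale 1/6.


For a self-similar set with N copies scaled by 1/r:
dim_H = log(N)/log(r) = log(20)/log(6)
= 2.995732/1.791759
= 1.67195


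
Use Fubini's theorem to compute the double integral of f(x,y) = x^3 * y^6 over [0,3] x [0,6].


By Fubini's theorem, the double integral factors as a product of single integrals:
Step 1: integral_0^3 x^3 dx = [x^4/4] from 0 to 3
     = 3^4/4 = 20.25
Step 2: integral_0^6 y^6 dy = [y^7/7] from 0 to 6
     = 6^7/7 = 39990.857143
Step 3: Double integral = 20.25 * 39990.857143 = 809814.857143


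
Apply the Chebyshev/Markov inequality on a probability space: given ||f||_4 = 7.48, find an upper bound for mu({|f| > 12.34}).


Chebyshev/Markov inequality: mu(|f| > eps) <= (||f||_p / eps)^p
Step 1: ||f||_4 / eps = 7.48 / 12.34 = 0.606159
Step 2: Raise to power p = 4:
  (0.606159)^4 = 0.135004
Step 3: Therefore mu(|f| > 12.34) <= 0.135004


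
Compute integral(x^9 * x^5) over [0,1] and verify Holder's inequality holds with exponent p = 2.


Step 1: Exact integral of f*g = integral(x^14, 0, 1) = 1/15
     = 0.066667
Step 2: Holder bound with p=2, q=2:
  ||f||_p = (integral x^18 dx)^(1/2) = (1/19)^(1/2) = 0.229416
  ||g||_q = (integral x^10 dx)^(1/2) = (1/11)^(1/2) = 0.301511
Step 3: Holder bound = ||f||_p * ||g||_q = 0.229416 * 0.301511 = 0.069171
Verification: 0.066667 <= 0.069171 (Holder holds)


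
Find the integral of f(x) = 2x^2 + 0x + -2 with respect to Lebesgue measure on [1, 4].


The Lebesgue integral of a Riemann-integrable function agrees with the Riemann integral.
Antiderivative F(x) = (2/3)x^3 + (0/2)x^2 + -2x
F(4) = (2/3)*4^3 + (0/2)*4^2 + -2*4
     = (2/3)*64 + (0/2)*16 + -2*4
     = 42.666667 + 0.0 + -8
     = 34.666667
F(1) = -1.333333
Integral = F(4) - F(1) = 34.666667 - -1.333333 = 36


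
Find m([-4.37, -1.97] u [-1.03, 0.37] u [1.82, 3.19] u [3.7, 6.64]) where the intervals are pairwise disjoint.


For pairwise disjoint intervals, m(union) = sum of lengths.
= (-1.97 - -4.37) + (0.37 - -1.03) + (3.19 - 1.82) + (6.64 - 3.7)
= 2.4 + 1.4 + 1.37 + 2.94
= 8.11


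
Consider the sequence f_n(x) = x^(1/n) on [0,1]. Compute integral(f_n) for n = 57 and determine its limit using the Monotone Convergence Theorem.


At n = 57: f_57(x) = x^(1/57).
Step 1: integral(x^(1/57), 0, 1) = [x^(1/57+1) / (1/57+1)] from 0 to 1
     = 1 / (1/57 + 1) = 1 / ((57+1)/57) = 57/(57+1)
     = 57/58 = 0.982759
Step 2: As n -> infinity, f_n(x) = x^(1/n) -> 1 for x in (0,1], and f_n is increasing in n.
By MCT, lim_n integral(f_n) = integral(lim_n f_n) = integral(1, 0, 1) = 1.
Step 3: Verify convergence: 57/58 = 0.982759 -> 1


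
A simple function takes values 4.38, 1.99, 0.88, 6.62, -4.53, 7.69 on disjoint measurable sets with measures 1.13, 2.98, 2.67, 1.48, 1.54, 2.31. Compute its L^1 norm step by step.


Step 1: Compute |f_i|^1 for each value:
  |4.38|^1 = 4.38
  |1.99|^1 = 1.99
  |0.88|^1 = 0.88
  |6.62|^1 = 6.62
  |-4.53|^1 = 4.53
  |7.69|^1 = 7.69
Step 2: Multiply by measures and sum:
  4.38 * 1.13 = 4.9494
  1.99 * 2.98 = 5.9302
  0.88 * 2.67 = 2.3496
  6.62 * 1.48 = 9.7976
  4.53 * 1.54 = 6.9762
  7.69 * 2.31 = 17.7639
Sum = 4.9494 + 5.9302 + 2.3496 + 9.7976 + 6.9762 + 17.7639 = 47.7669
Step 3: Take the p-th root:
||f||_1 = (47.7669)^(1/1) = 47.7669


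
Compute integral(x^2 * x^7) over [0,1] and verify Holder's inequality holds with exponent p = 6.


Step 1: Exact integral of f*g = integral(x^9, 0, 1) = 1/10
     = 0.1
Step 2: Holder bound with p=6, q=1.2:
  ||f||_p = (integral x^12 dx)^(1/6) = (1/13)^(1/6) = 0.652143
  ||g||_q = (integral x^8.4 dx)^(1/1.2) = (1/9.4)^(1/1.2) = 0.154547
Step 3: Holder bound = ||f||_p * ||g||_q = 0.652143 * 0.154547 = 0.100787
Verification: 0.1 <= 0.100787 (Holder holds)


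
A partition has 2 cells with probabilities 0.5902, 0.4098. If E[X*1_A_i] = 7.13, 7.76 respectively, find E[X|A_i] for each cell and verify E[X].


For each cell A_i: E[X|A_i] = E[X*1_A_i] / P(A_i)
Step 1: E[X|A_1] = 7.13 / 0.5902 = 12.080651
Step 2: E[X|A_2] = 7.76 / 0.4098 = 18.936066
Verification: E[X] = sum E[X*1_A_i] = 7.13 + 7.76 = 14.89


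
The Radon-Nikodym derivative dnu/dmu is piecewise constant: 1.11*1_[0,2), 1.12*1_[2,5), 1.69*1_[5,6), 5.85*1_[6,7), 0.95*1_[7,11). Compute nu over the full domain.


Integrate each piece of the Radon-Nikodym derivative:
Step 1: integral_0^2 1.11 dx = 1.11*(2-0) = 1.11*2 = 2.22
Step 2: integral_2^5 1.12 dx = 1.12*(5-2) = 1.12*3 = 3.36
Step 3: integral_5^6 1.69 dx = 1.69*(6-5) = 1.69*1 = 1.69
Step 4: integral_6^7 5.85 dx = 5.85*(7-6) = 5.85*1 = 5.85
Step 5: integral_7^11 0.95 dx = 0.95*(11-7) = 0.95*4 = 3.8
Total: 2.22 + 3.36 + 1.69 + 5.85 + 3.8 = 16.92


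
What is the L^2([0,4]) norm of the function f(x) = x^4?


Step 1: ||f||_2 = (integral_0^4 |x^4|^2 dx)^(1/2)
     = (integral_0^4 x^8 dx)^(1/2)
Step 2: integral_0^4 x^8 dx = [x^9/(9)] from 0 to 4 = 4^9/9
     = 262144/9 = 29127.111111
Step 3: ||f||_2 = (29127.111111)^(1/2) = 170.666667


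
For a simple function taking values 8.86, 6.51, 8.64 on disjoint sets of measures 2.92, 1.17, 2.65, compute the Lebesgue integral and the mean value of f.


Step 1: Integral = sum(value_i * measure_i)
= 8.86*2.92 + 6.51*1.17 + 8.64*2.65
= 25.8712 + 7.6167 + 22.896
= 56.3839
Step 2: Total measure of domain = 2.92 + 1.17 + 2.65 = 6.74
Step 3: Average value = 56.3839 / 6.74 = 8.365564


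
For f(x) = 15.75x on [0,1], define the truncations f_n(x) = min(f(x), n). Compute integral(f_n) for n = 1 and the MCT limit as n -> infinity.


f(x) = 15.75x on [0,1]; f_n(x) = min(15.75x, n). At n = 1:
Step 1: f(x) reaches 1 at x = 1/15.75 = 0.063492
Step 2: integral(f_1) = integral(15.75x, 0, 0.063492) + integral(1, 0.063492, 1)
       = 15.75*0.063492^2/2 + 1*(1 - 0.063492)
       = 0.031746 + 0.936508
       = 0.968254
Step 3: As n -> infinity, f_n increases to f, so by MCT integral(f_n) -> integral(f) = 15.75/2 = 7.875.
Convergence: integral(f_1) = 0.968254 -> 7.875 as n -> infinity


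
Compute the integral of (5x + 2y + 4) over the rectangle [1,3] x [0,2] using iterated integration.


By Fubini, integrate in x first, then y.
Step 1: Fix y, integrate over x in [1,3]:
  integral(5x + 2y + 4, x=1..3)
  = 5*(3^2 - 1^2)/2 + (2y + 4)*(3 - 1)
  = 20 + (2y + 4)*2
  = 20 + 4y + 8
  = 28 + 4y
Step 2: Integrate over y in [0,2]:
  integral(28 + 4y, y=0..2)
  = 28*2 + 4*(2^2 - 0^2)/2
  = 56 + 8
  = 64


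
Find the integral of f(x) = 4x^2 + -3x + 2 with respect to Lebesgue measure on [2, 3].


The Lebesgue integral of a Riemann-integrable function agrees with the Riemann integral.
Antiderivative F(x) = (4/3)x^3 + (-3/2)x^2 + 2x
F(3) = (4/3)*3^3 + (-3/2)*3^2 + 2*3
     = (4/3)*27 + (-3/2)*9 + 2*3
     = 36 + -13.5 + 6
     = 28.5
F(2) = 8.666667
Integral = F(3) - F(2) = 28.5 - 8.666667 = 19.833333


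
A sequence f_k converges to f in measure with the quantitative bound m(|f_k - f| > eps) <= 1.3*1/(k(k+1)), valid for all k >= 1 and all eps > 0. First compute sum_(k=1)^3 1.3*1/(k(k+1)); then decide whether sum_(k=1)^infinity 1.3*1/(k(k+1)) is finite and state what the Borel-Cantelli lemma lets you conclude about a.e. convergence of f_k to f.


Step 1: List the terms 1.3*1/(k(k+1)) for k = 1 to 3:
  k=1: 0.65
  k=2: 0.216667
  k=3: 0.108333
Step 2: Partial sum = 0.65 + 0.216667 + 0.108333
     = 0.975
Step 3: The full series sum_(k>=1) 1.3*1/(k(k+1)) converges (telescoping series sum 1/(k(k+1)) = 1; a constant multiple of a convergent series converges).
Step 4: Fix eps > 0. Since sum_k m(|f_k - f| > eps) < infinity, the Borel-Cantelli lemma gives
        m(limsup_k {|f_k - f| > eps}) = 0, i.e. for a.e. x, |f_k(x) - f(x)| <= eps for all large k.
        Applying this with eps = 1/j for j = 1, 2, ... and intersecting the countably many full-measure sets,
        for a.e. x we get limsup_k |f_k(x) - f(x)| <= 1/j for every j, hence f_k -> f almost everywhere.
Conclusion: series converges; Borel-Cantelli yields f_k -> f a.e.


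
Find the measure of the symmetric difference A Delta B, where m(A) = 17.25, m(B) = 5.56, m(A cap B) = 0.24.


m(A Delta B) = m(A) + m(B) - 2*m(A n B)
= 17.25 + 5.56 - 2*0.24
= 17.25 + 5.56 - 0.48
= 22.33


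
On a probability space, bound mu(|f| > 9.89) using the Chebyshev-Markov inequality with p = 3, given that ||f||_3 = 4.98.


Chebyshev/Markov inequality: mu(|f| > eps) <= (||f||_p / eps)^p
Step 1: ||f||_3 / eps = 4.98 / 9.89 = 0.503539
Step 2: Raise to power p = 3:
  (0.503539)^3 = 0.127673
Step 3: Therefore mu(|f| > 9.89) <= 0.127673


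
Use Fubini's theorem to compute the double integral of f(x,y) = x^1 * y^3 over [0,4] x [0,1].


By Fubini's theorem, the double integral factors as a product of single integrals:
Step 1: integral_0^4 x^1 dx = [x^2/2] from 0 to 4
     = 4^2/2 = 8
Step 2: integral_0^1 y^3 dy = [y^4/4] from 0 to 1
     = 1^4/4 = 0.25
Step 3: Double integral = 8 * 0.25 = 2


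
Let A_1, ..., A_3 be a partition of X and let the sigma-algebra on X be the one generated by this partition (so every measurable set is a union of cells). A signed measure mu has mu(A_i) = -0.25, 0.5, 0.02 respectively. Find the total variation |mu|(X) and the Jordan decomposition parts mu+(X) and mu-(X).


Step 1: Every measurable set is a union of atoms (the cells / points), so a Hahn decomposition is
  obtained by grouping atoms by sign: P = union of atoms with mu > 0, N = union of the remaining atoms.
  Atoms in P (indices): 2, 3;  atoms in N (indices): 1
  Positive values: 0.5, 0.02
  Negative values: -0.25
Step 2: mu+(X) = mu(P) = sum of positive atom values = 0.52
Step 3: mu-(X) = -mu(N) = sum of |negative atom values| = 0.25
Step 4: |mu|(X) = mu+(X) + mu-(X) = 0.52 + 0.25 = 0.77


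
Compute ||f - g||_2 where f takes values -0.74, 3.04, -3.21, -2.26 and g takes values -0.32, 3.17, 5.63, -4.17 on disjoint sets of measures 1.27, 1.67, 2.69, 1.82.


Step 1: Compute differences f_i - g_i:
  -0.74 - -0.32 = -0.42
  3.04 - 3.17 = -0.13
  -3.21 - 5.63 = -8.84
  -2.26 - -4.17 = 1.91
Step 2: Compute |diff|^2 * measure for each set:
  |-0.42|^2 * 1.27 = 0.1764 * 1.27 = 0.224028
  |-0.13|^2 * 1.67 = 0.0169 * 1.67 = 0.028223
  |-8.84|^2 * 2.69 = 78.1456 * 2.69 = 210.211664
  |1.91|^2 * 1.82 = 3.6481 * 1.82 = 6.639542
Step 3: Sum = 217.103457
Step 4: ||f-g||_2 = (217.103457)^(1/2) = 14.734431


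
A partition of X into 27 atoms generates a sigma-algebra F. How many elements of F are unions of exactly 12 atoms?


Each element of F is a union of some subset of the 27 atoms.
Elements that are unions of exactly 12 atoms correspond to 12-element subsets of the 27 atoms.
Count = C(27, 12) = 27! / (12! * 15!) = 17383860.


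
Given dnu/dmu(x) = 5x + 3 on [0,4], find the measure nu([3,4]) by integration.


nu(A) = integral_A (dnu/dmu) dmu = integral_3^4 (5x + 3) dx
Step 1: Antiderivative F(x) = (5/2)x^2 + 3x
Step 2: F(4) = (5/2)*4^2 + 3*4 = 40 + 12 = 52
Step 3: F(3) = (5/2)*3^2 + 3*3 = 22.5 + 9 = 31.5
Step 4: nu([3,4]) = F(4) - F(3) = 52 - 31.5 = 20.5


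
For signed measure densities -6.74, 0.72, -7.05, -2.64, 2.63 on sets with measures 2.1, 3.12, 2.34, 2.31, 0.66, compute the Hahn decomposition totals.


Step 1: Compute signed measure on each set:
  Set 1: -6.74 * 2.1 = -14.154
  Set 2: 0.72 * 3.12 = 2.2464
  Set 3: -7.05 * 2.34 = -16.497
  Set 4: -2.64 * 2.31 = -6.0984
  Set 5: 2.63 * 0.66 = 1.7358
Step 2: Total signed measure = (-14.154) + (2.2464) + (-16.497) + (-6.0984) + (1.7358)
     = -32.7672
Step 3: Positive part mu+(X) = sum of positive contributions = 3.9822
Step 4: Negative part mu-(X) = |sum of negative contributions| = 36.7494


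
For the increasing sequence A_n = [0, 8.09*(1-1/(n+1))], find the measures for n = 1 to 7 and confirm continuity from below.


By continuity of measure from below: if A_n increases to A, then m(A_n) -> m(A).
Here A = [0, 8.09], so m(A) = 8.09
Step 1: a_1 = 8.09*(1 - 1/2) = 4.045, m(A_1) = 4.045
Step 2: a_2 = 8.09*(1 - 1/3) = 5.3933, m(A_2) = 5.3933
Step 3: a_3 = 8.09*(1 - 1/4) = 6.0675, m(A_3) = 6.0675
Step 4: a_4 = 8.09*(1 - 1/5) = 6.472, m(A_4) = 6.472
Step 5: a_5 = 8.09*(1 - 1/6) = 6.7417, m(A_5) = 6.7417
Step 6: a_6 = 8.09*(1 - 1/7) = 6.9343, m(A_6) = 6.9343
Step 7: a_7 = 8.09*(1 - 1/8) = 7.0787, m(A_7) = 7.0787
Limit: m(A_n) -> m([0,8.09]) = 8.09


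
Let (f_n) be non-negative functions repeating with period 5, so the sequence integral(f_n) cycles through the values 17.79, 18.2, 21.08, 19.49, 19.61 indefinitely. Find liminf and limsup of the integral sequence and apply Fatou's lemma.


The sequence (integral(f_n)) is periodic with period 5, repeating the values 17.79, 18.2, 21.08, 19.49, 19.61 indefinitely.
Step 1: For a periodic sequence, every tail (a_m, a_(m+1), ...) contains all 5 period values infinitely often.
Step 2: Hence inf of every tail = min of the period values = min(17.79, 18.2, 21.08, 19.49, 19.61) = 17.79.
        liminf_n integral(f_n) = sup over m of (inf of tail from m) = 17.79.
Step 3: Similarly sup of every tail = max of the period values = 21.08.
        limsup_n integral(f_n) = 21.08.
Step 4: Fatou's lemma: integral(liminf_n f_n) <= liminf_n integral(f_n) = 17.79.
        So the integral of the pointwise liminf is at most 17.79.


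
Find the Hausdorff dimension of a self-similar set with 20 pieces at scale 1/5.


For a self-similar set with N copies scaled by 1/r:
dim_H = log(N)/log(r) = log(20)/log(5)
= 2.995732/1.609438
= 1.861353


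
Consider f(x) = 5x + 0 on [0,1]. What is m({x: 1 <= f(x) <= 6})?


f^(-1)([1, 6]) = {x : 1 <= 5x + 0 <= 6}
Solving: (1 - 0)/5 <= x <= (6 - 0)/5
= [0.2, 1.2]
Intersecting with [0,1]: [0.2, 1]
Measure = 1 - 0.2 = 0.8


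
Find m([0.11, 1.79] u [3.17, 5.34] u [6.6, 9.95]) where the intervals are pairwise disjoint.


For pairwise disjoint intervals, m(union) = sum of lengths.
= (1.79 - 0.11) + (5.34 - 3.17) + (9.95 - 6.6)
= 1.68 + 2.17 + 3.35
= 7.2


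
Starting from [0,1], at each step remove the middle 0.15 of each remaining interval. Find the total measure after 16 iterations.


Step 1: At each step, fraction remaining = 1 - 0.15 = 0.85
Step 2: After 16 steps, measure = (0.85)^16
Result = 0.074251


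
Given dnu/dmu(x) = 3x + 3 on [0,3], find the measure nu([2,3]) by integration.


nu(A) = integral_A (dnu/dmu) dmu = integral_2^3 (3x + 3) dx
Step 1: Antiderivative F(x) = (3/2)x^2 + 3x
Step 2: F(3) = (3/2)*3^2 + 3*3 = 13.5 + 9 = 22.5
Step 3: F(2) = (3/2)*2^2 + 3*2 = 6 + 6 = 12
Step 4: nu([2,3]) = F(3) - F(2) = 22.5 - 12 = 10.5


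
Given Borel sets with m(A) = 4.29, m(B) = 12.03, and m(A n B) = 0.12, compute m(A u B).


By inclusion-exclusion: m(A u B) = m(A) + m(B) - m(A n B)
= 4.29 + 12.03 - 0.12
= 16.2


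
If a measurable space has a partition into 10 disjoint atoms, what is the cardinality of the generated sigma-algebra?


Each element of the sigma-algebra is a union of some subset of the 10 atoms.
The number of such subsets is 2^10 = 1024.


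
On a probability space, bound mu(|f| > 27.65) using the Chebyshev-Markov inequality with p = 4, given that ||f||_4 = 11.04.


Chebyshev/Markov inequality: mu(|f| > eps) <= (||f||_p / eps)^p
Step 1: ||f||_4 / eps = 11.04 / 27.65 = 0.399277
Step 2: Raise to power p = 4:
  (0.399277)^4 = 0.025415
Step 3: Therefore mu(|f| > 27.65) <= 0.025415


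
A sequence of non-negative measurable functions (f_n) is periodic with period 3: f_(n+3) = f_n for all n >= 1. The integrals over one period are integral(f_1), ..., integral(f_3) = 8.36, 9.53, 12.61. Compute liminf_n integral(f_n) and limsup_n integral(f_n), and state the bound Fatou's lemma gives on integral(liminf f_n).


The sequence (integral(f_n)) is periodic with period 3, repeating the values 8.36, 9.53, 12.61 indefinitely.
Step 1: For a periodic sequence, every tail (a_m, a_(m+1), ...) contains all 3 period values infinitely often.
Step 2: Hence inf of every tail = min of the period values = min(8.36, 9.53, 12.61) = 8.36.
        liminf_n integral(f_n) = sup over m of (inf of tail from m) = 8.36.
Step 3: Similarly sup of every tail = max of the period values = 12.61.
        limsup_n integral(f_n) = 12.61.
Step 4: Fatou's lemma: integral(liminf_n f_n) <= liminf_n integral(f_n) = 8.36.
        So the integral of the pointwise liminf is at most 8.36.


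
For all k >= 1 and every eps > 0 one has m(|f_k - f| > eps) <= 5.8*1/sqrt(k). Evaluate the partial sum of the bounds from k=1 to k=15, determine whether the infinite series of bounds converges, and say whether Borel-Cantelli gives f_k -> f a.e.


Step 1: List the terms 5.8*1/sqrt(k) for k = 1 to 15:
  k=1: 5.8
  k=2: 4.101219
  k=3: 3.348632
  k=4: 2.9
  k=5: 2.593839
  k=6: 2.36784
  k=7: 2.192194
  k=8: 2.05061
  k=9: 1.933333
  k=10: 1.834121
  k=11: 1.748766
  k=12: 1.674316
  k=13: 1.608631
  k=14: 1.550115
  k=15: 1.497554
Step 2: Partial sum = 5.8 + 4.101219 + 3.348632 + 2.9 + 2.593839 + 2.36784 + 2.192194 + 2.05061 + 1.933333 + 1.834121 + 1.748766 + 1.674316 + 1.608631 + 1.550115 + 1.497554
     = 37.201169
Step 3: The full series sum_(k>=1) 5.8*1/sqrt(k) diverges (p-series with p = 1/2 <= 1; a nonzero constant multiple of a divergent series diverges).
Step 4: The (first) Borel-Cantelli lemma requires a summable sequence of measures, so it does not apply here;
        from this bound alone no conclusion about a.e. convergence can be drawn (convergence in measure still
        gives an a.e.-convergent subsequence, but not a.e. convergence of the whole sequence).
Conclusion: series diverges; Borel-Cantelli is inconclusive about a.e. convergence of f_k.


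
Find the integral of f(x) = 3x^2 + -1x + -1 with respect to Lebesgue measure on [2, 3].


The Lebesgue integral of a Riemann-integrable function agrees with the Riemann integral.
Antiderivative F(x) = (3/3)x^3 + (-1/2)x^2 + -1x
F(3) = (3/3)*3^3 + (-1/2)*3^2 + -1*3
     = (3/3)*27 + (-1/2)*9 + -1*3
     = 27 + -4.5 + -3
     = 19.5
F(2) = 4
Integral = F(3) - F(2) = 19.5 - 4 = 15.5


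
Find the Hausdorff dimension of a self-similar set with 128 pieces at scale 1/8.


For a self-similar set with N copies scaled by 1/r:
dim_H = log(N)/log(r) = log(128)/log(8)
= 4.85203/2.079442
= 2.333333


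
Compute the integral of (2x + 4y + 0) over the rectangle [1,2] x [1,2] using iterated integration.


By Fubini, integrate in x first, then y.
Step 1: Fix y, integrate over x in [1,2]:
  integral(2x + 4y + 0, x=1..2)
  = 2*(2^2 - 1^2)/2 + (4y + 0)*(2 - 1)
  = 3 + (4y + 0)*1
  = 3 + 4y + 0
  = 3 + 4y
Step 2: Integrate over y in [1,2]:
  integral(3 + 4y, y=1..2)
  = 3*1 + 4*(2^2 - 1^2)/2
  = 3 + 6
  = 9


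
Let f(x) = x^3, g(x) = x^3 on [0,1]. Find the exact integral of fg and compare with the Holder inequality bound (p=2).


Step 1: Exact integral of f*g = integral(x^6, 0, 1) = 1/7
     = 0.142857
Step 2: Holder bound with p=2, q=2:
  ||f||_p = (integral x^6 dx)^(1/2) = (1/7)^(1/2) = 0.377964
  ||g||_q = (integral x^6 dx)^(1/2) = (1/7)^(1/2) = 0.377964
Step 3: Holder bound = ||f||_p * ||g||_q = 0.377964 * 0.377964 = 0.142857
Verification: 0.142857 <= 0.142857 (Holder holds)


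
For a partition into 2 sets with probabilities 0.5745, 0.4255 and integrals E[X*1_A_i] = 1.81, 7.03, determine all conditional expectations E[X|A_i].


For each cell A_i: E[X|A_i] = E[X*1_A_i] / P(A_i)
Step 1: E[X|A_1] = 1.81 / 0.5745 = 3.150566
Step 2: E[X|A_2] = 7.03 / 0.4255 = 16.521739
Verification: E[X] = sum E[X*1_A_i] = 1.81 + 7.03 = 8.84


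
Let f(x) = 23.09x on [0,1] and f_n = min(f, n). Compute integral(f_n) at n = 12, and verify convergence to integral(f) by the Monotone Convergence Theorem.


f(x) = 23.09x on [0,1]; f_n(x) = min(23.09x, n). At n = 12:
Step 1: f(x) reaches 12 at x = 12/23.09 = 0.519706
Step 2: integral(f_12) = integral(23.09x, 0, 0.519706) + integral(12, 0.519706, 1)
       = 23.09*0.519706^2/2 + 12*(1 - 0.519706)
       = 3.118233 + 5.763534
       = 8.881767
Step 3: As n -> infinity, f_n increases to f, so by MCT integral(f_n) -> integral(f) = 23.09/2 = 11.545.
Convergence: integral(f_12) = 8.881767 -> 11.545 as n -> infinity


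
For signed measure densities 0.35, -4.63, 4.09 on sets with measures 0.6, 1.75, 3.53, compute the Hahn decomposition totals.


Step 1: Compute signed measure on each set:
  Set 1: 0.35 * 0.6 = 0.21
  Set 2: -4.63 * 1.75 = -8.1025
  Set 3: 4.09 * 3.53 = 14.4377
Step 2: Total signed measure = (0.21) + (-8.1025) + (14.4377)
     = 6.5452
Step 3: Positive part mu+(X) = sum of positive contributions = 14.6477
Step 4: Negative part mu-(X) = |sum of negative contributions| = 8.1025


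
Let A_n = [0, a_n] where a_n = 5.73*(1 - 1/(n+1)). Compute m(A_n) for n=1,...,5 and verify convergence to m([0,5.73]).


By continuity of measure from below: if A_n increases to A, then m(A_n) -> m(A).
Here A = [0, 5.73], so m(A) = 5.73
Step 1: a_1 = 5.73*(1 - 1/2) = 2.865, m(A_1) = 2.865
Step 2: a_2 = 5.73*(1 - 1/3) = 3.82, m(A_2) = 3.82
Step 3: a_3 = 5.73*(1 - 1/4) = 4.2975, m(A_3) = 4.2975
Step 4: a_4 = 5.73*(1 - 1/5) = 4.584, m(A_4) = 4.584
Step 5: a_5 = 5.73*(1 - 1/6) = 4.775, m(A_5) = 4.775
Limit: m(A_n) -> m([0,5.73]) = 5.73


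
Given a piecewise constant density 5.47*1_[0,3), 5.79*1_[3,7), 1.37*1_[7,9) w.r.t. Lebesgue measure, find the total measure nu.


Integrate each piece of the Radon-Nikodym derivative:
Step 1: integral_0^3 5.47 dx = 5.47*(3-0) = 5.47*3 = 16.41
Step 2: integral_3^7 5.79 dx = 5.79*(7-3) = 5.79*4 = 23.16
Step 3: integral_7^9 1.37 dx = 1.37*(9-7) = 1.37*2 = 2.74
Total: 16.41 + 23.16 + 2.74 = 42.31


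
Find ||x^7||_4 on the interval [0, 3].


Step 1: ||f||_4 = (integral_0^3 |x^7|^4 dx)^(1/4)
     = (integral_0^3 x^28 dx)^(1/4)
Step 2: integral_0^3 x^28 dx = [x^29/(29)] from 0 to 3 = 3^29/29
     = 68630377364883/29 = 2.366565e+12
Step 3: ||f||_4 = (2.366565e+12)^(1/4) = 1240.308149


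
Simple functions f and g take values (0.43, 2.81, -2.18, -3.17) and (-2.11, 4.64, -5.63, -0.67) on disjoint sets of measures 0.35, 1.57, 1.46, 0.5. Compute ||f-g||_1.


Step 1: Compute differences f_i - g_i:
  0.43 - -2.11 = 2.54
  2.81 - 4.64 = -1.83
  -2.18 - -5.63 = 3.45
  -3.17 - -0.67 = -2.5
Step 2: Compute |diff|^1 * measure for each set:
  |2.54|^1 * 0.35 = 2.54 * 0.35 = 0.889
  |-1.83|^1 * 1.57 = 1.83 * 1.57 = 2.8731
  |3.45|^1 * 1.46 = 3.45 * 1.46 = 5.037
  |-2.5|^1 * 0.5 = 2.5 * 0.5 = 1.25
Step 3: Sum = 10.0491
Step 4: ||f-g||_1 = (10.0491)^(1/1) = 10.0491


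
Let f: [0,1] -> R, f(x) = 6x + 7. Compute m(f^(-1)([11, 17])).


f^(-1)([11, 17]) = {x : 11 <= 6x + 7 <= 17}
Solving: (11 - 7)/6 <= x <= (17 - 7)/6
= [0.666667, 1.666667]
Intersecting with [0,1]: [0.666667, 1]
Measure = 1 - 0.666667 = 0.333333


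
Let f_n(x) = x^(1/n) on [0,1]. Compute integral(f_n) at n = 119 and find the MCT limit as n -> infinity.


At n = 119: f_119(x) = x^(1/119).
Step 1: integral(x^(1/119), 0, 1) = [x^(1/119+1) / (1/119+1)] from 0 to 1
     = 1 / (1/119 + 1) = 1 / ((119+1)/119) = 119/(119+1)
     = 119/120 = 0.991667
Step 2: As n -> infinity, f_n(x) = x^(1/n) -> 1 for x in (0,1], and f_n is increasing in n.
By MCT, lim_n integral(f_n) = integral(lim_n f_n) = integral(1, 0, 1) = 1.
Step 3: Verify convergence: 119/120 = 0.991667 -> 1


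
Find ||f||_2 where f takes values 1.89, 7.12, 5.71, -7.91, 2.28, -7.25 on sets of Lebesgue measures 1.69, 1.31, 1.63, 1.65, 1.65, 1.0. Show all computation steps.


Step 1: Compute |f_i|^2 for each value:
  |1.89|^2 = 3.5721
  |7.12|^2 = 50.6944
  |5.71|^2 = 32.6041
  |-7.91|^2 = 62.5681
  |2.28|^2 = 5.1984
  |-7.25|^2 = 52.5625
Step 2: Multiply by measures and sum:
  3.5721 * 1.69 = 6.036849
  50.6944 * 1.31 = 66.409664
  32.6041 * 1.63 = 53.144683
  62.5681 * 1.65 = 103.237365
  5.1984 * 1.65 = 8.57736
  52.5625 * 1.0 = 52.5625
Sum = 6.036849 + 66.409664 + 53.144683 + 103.237365 + 8.57736 + 52.5625 = 289.968421
Step 3: Take the p-th root:
||f||_2 = (289.968421)^(1/2) = 17.028459


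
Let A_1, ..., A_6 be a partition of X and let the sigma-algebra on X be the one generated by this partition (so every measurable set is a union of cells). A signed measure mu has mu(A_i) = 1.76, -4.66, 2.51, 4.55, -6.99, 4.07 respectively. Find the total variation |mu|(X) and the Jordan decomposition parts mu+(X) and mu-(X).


Step 1: Every measurable set is a union of atoms (the cells / points), so a Hahn decomposition is
  obtained by grouping atoms by sign: P = union of atoms with mu > 0, N = union of the remaining atoms.
  Atoms in P (indices): 1, 3, 4, 6;  atoms in N (indices): 2, 5
  Positive values: 1.76, 2.51, 4.55, 4.07
  Negative values: -4.66, -6.99
Step 2: mu+(X) = mu(P) = sum of positive atom values = 12.89
Step 3: mu-(X) = -mu(N) = sum of |negative atom values| = 11.65
Step 4: |mu|(X) = mu+(X) + mu-(X) = 12.89 + 11.65 = 24.54


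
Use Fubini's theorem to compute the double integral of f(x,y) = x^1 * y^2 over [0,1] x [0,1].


By Fubini's theorem, the double integral factors as a product of single integrals:
Step 1: integral_0^1 x^1 dx = [x^2/2] from 0 to 1
     = 1^2/2 = 0.5
Step 2: integral_0^1 y^2 dy = [y^3/3] from 0 to 1
     = 1^3/3 = 0.333333
Step 3: Double integral = 0.5 * 0.333333 = 0.166667


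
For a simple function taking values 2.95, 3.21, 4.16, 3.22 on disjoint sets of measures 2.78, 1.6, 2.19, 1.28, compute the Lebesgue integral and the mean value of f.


Step 1: Integral = sum(value_i * measure_i)
= 2.95*2.78 + 3.21*1.6 + 4.16*2.19 + 3.22*1.28
= 8.201 + 5.136 + 9.1104 + 4.1216
= 26.569
Step 2: Total measure of domain = 2.78 + 1.6 + 2.19 + 1.28 = 7.85
Step 3: Average value = 26.569 / 7.85 = 3.384586


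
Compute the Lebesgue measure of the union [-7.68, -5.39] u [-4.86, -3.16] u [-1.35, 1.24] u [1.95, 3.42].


For pairwise disjoint intervals, m(union) = sum of lengths.
= (-5.39 - -7.68) + (-3.16 - -4.86) + (1.24 - -1.35) + (3.42 - 1.95)
= 2.29 + 1.7 + 2.59 + 1.47
= 8.05


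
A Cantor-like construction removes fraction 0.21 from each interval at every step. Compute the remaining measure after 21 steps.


Step 1: At each step, fraction remaining = 1 - 0.21 = 0.79
Step 2: After 21 steps, measure = (0.79)^21
Result = 0.007082


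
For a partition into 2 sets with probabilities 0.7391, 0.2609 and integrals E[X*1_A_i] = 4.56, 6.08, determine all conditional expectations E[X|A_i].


For each cell A_i: E[X|A_i] = E[X*1_A_i] / P(A_i)
Step 1: E[X|A_1] = 4.56 / 0.7391 = 6.169666
Step 2: E[X|A_2] = 6.08 / 0.2609 = 23.303948
Verification: E[X] = sum E[X*1_A_i] = 4.56 + 6.08 = 10.64


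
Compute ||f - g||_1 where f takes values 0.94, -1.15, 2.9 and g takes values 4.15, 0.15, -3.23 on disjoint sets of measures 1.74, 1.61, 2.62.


Step 1: Compute differences f_i - g_i:
  0.94 - 4.15 = -3.21
  -1.15 - 0.15 = -1.3
  2.9 - -3.23 = 6.13
Step 2: Compute |diff|^1 * measure for each set:
  |-3.21|^1 * 1.74 = 3.21 * 1.74 = 5.5854
  |-1.3|^1 * 1.61 = 1.3 * 1.61 = 2.093
  |6.13|^1 * 2.62 = 6.13 * 2.62 = 16.0606
Step 3: Sum = 23.739
Step 4: ||f-g||_1 = (23.739)^(1/1) = 23.739


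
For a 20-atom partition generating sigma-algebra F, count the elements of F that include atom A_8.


Each element of F is a union of some subset S of the 20 atoms.
The element contains A_8 iff A_8 is in S.
So we count subsets S of {A_1,...,A_20} with A_8 in S: choose freely among the other 19 atoms.
Count = 2^(20-1) = 2^19 = 524288.


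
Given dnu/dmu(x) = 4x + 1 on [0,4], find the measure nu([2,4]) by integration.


nu(A) = integral_A (dnu/dmu) dmu = integral_2^4 (4x + 1) dx
Step 1: Antiderivative F(x) = (4/2)x^2 + 1x
Step 2: F(4) = (4/2)*4^2 + 1*4 = 32 + 4 = 36
Step 3: F(2) = (4/2)*2^2 + 1*2 = 8 + 2 = 10
Step 4: nu([2,4]) = F(4) - F(2) = 36 - 10 = 26


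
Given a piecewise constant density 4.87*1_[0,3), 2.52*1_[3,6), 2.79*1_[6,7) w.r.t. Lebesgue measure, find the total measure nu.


Integrate each piece of the Radon-Nikodym derivative:
Step 1: integral_0^3 4.87 dx = 4.87*(3-0) = 4.87*3 = 14.61
Step 2: integral_3^6 2.52 dx = 2.52*(6-3) = 2.52*3 = 7.56
Step 3: integral_6^7 2.79 dx = 2.79*(7-6) = 2.79*1 = 2.79
Total: 14.61 + 7.56 + 2.79 = 24.96


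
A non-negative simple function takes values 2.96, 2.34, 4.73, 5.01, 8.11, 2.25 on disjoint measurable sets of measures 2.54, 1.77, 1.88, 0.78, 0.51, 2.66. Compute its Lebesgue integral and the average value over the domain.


Step 1: Integral = sum(value_i * measure_i)
= 2.96*2.54 + 2.34*1.77 + 4.73*1.88 + 5.01*0.78 + 8.11*0.51 + 2.25*2.66
= 7.5184 + 4.1418 + 8.8924 + 3.9078 + 4.1361 + 5.985
= 34.5815
Step 2: Total measure of domain = 2.54 + 1.77 + 1.88 + 0.78 + 0.51 + 2.66 = 10.14
Step 3: Average value = 34.5815 / 10.14 = 3.410404


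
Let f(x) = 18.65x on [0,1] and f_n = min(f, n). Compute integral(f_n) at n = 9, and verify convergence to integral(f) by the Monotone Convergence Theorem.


f(x) = 18.65x on [0,1]; f_n(x) = min(18.65x, n). At n = 9:
Step 1: f(x) reaches 9 at x = 9/18.65 = 0.482574
Step 2: integral(f_9) = integral(18.65x, 0, 0.482574) + integral(9, 0.482574, 1)
       = 18.65*0.482574^2/2 + 9*(1 - 0.482574)
       = 2.171582 + 4.656836
       = 6.828418
Step 3: As n -> infinity, f_n increases to f, so by MCT integral(f_n) -> integral(f) = 18.65/2 = 9.325.
Convergence: integral(f_9) = 6.828418 -> 9.325 as n -> infinity


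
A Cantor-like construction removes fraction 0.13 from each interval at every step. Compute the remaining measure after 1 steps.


Step 1: At each step, fraction remaining = 1 - 0.13 = 0.87
Step 2: After 1 steps, measure = (0.87)^1
Step 3: Computing the power step by step:
  After step 1: 0.87
Result = 0.87


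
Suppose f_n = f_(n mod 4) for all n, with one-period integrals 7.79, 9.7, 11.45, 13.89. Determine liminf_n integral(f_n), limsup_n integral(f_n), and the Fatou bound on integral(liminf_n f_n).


The sequence (integral(f_n)) is periodic with period 4, repeating the values 7.79, 9.7, 11.45, 13.89 indefinitely.
Step 1: For a periodic sequence, every tail (a_m, a_(m+1), ...) contains all 4 period values infinitely often.
Step 2: Hence inf of every tail = min of the period values = min(7.79, 9.7, 11.45, 13.89) = 7.79.
        liminf_n integral(f_n) = sup over m of (inf of tail from m) = 7.79.
Step 3: Similarly sup of every tail = max of the period values = 13.89.
        limsup_n integral(f_n) = 13.89.
Step 4: Fatou's lemma: integral(liminf_n f_n) <= liminf_n integral(f_n) = 7.79.
        So the integral of the pointwise liminf is at most 7.79.


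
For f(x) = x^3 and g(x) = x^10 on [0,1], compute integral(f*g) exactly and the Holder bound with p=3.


Step 1: Exact integral of f*g = integral(x^13, 0, 1) = 1/14
     = 0.071429
Step 2: Holder bound with p=3, q=1.5:
  ||f||_p = (integral x^9 dx)^(1/3) = (1/10)^(1/3) = 0.464159
  ||g||_q = (integral x^15 dx)^(1/1.5) = (1/16)^(1/1.5) = 0.15749
Step 3: Holder bound = ||f||_p * ||g||_q = 0.464159 * 0.15749 = 0.0731
Verification: 0.071429 <= 0.0731 (Holder holds)


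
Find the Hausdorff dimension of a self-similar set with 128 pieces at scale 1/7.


For a self-similar set with N copies scaled by 1/r:
dim_H = log(N)/log(r) = log(128)/log(7)
= 4.85203/1.94591
= 2.49345


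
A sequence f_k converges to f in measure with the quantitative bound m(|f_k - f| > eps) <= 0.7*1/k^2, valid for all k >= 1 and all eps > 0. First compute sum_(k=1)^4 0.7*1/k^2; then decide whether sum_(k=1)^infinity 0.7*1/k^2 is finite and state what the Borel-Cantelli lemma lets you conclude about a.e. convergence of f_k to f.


Step 1: List the terms 0.7*1/k^2 for k = 1 to 4:
  k=1: 0.7
  k=2: 0.175
  k=3: 0.077778
  k=4: 0.04375
Step 2: Partial sum = 0.7 + 0.175 + 0.077778 + 0.04375
     = 0.996528
Step 3: The full series sum_(k>=1) 0.7*1/k^2 converges (p-series with p = 2 > 1; a constant multiple of a convergent series converges).
Step 4: Fix eps > 0. Since sum_k m(|f_k - f| > eps) < infinity, the Borel-Cantelli lemma gives
        m(limsup_k {|f_k - f| > eps}) = 0, i.e. for a.e. x, |f_k(x) - f(x)| <= eps for all large k.
        Applying this with eps = 1/j for j = 1, 2, ... and intersecting the countably many full-measure sets,
        for a.e. x we get limsup_k |f_k(x) - f(x)| <= 1/j for every j, hence f_k -> f almost everywhere.
Conclusion: series converges; Borel-Cantelli yields f_k -> f a.e.


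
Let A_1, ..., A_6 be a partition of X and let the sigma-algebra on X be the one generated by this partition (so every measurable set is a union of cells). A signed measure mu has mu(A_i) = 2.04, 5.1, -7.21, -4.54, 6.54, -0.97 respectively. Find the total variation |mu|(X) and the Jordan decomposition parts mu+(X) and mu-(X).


Step 1: Every measurable set is a union of atoms (the cells / points), so a Hahn decomposition is
  obtained by grouping atoms by sign: P = union of atoms with mu > 0, N = union of the remaining atoms.
  Atoms in P (indices): 1, 2, 5;  atoms in N (indices): 3, 4, 6
  Positive values: 2.04, 5.1, 6.54
  Negative values: -7.21, -4.54, -0.97
Step 2: mu+(X) = mu(P) = sum of positive atom values = 13.68
Step 3: mu-(X) = -mu(N) = sum of |negative atom values| = 12.72
Step 4: |mu|(X) = mu+(X) + mu-(X) = 13.68 + 12.72 = 26.4


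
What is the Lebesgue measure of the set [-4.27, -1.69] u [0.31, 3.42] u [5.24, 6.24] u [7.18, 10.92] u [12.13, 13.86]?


For pairwise disjoint intervals, m(union) = sum of lengths.
= (-1.69 - -4.27) + (3.42 - 0.31) + (6.24 - 5.24) + (10.92 - 7.18) + (13.86 - 12.13)
= 2.58 + 3.11 + 1 + 3.74 + 1.73
= 12.16


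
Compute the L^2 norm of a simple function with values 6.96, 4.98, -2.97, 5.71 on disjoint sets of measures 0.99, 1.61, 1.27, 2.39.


Step 1: Compute |f_i|^2 for each value:
  |6.96|^2 = 48.4416
  |4.98|^2 = 24.8004
  |-2.97|^2 = 8.8209
  |5.71|^2 = 32.6041
Step 2: Multiply by measures and sum:
  48.4416 * 0.99 = 47.957184
  24.8004 * 1.61 = 39.928644
  8.8209 * 1.27 = 11.202543
  32.6041 * 2.39 = 77.923799
Sum = 47.957184 + 39.928644 + 11.202543 + 77.923799 = 177.01217
Step 3: Take the p-th root:
||f||_2 = (177.01217)^(1/2) = 13.304592


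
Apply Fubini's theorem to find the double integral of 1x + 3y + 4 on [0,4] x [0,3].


By Fubini, integrate in x first, then y.
Step 1: Fix y, integrate over x in [0,4]:
  integral(1x + 3y + 4, x=0..4)
  = 1*(4^2 - 0^2)/2 + (3y + 4)*(4 - 0)
  = 8 + (3y + 4)*4
  = 8 + 12y + 16
  = 24 + 12y
Step 2: Integrate over y in [0,3]:
  integral(24 + 12y, y=0..3)
  = 24*3 + 12*(3^2 - 0^2)/2
  = 72 + 54
  = 126


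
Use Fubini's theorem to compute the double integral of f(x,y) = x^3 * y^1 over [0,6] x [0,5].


By Fubini's theorem, the double integral factors as a product of single integrals:
Step 1: integral_0^6 x^3 dx = [x^4/4] from 0 to 6
     = 6^4/4 = 324
Step 2: integral_0^5 y^1 dy = [y^2/2] from 0 to 5
     = 5^2/2 = 12.5
Step 3: Double integral = 324 * 12.5 = 4050
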